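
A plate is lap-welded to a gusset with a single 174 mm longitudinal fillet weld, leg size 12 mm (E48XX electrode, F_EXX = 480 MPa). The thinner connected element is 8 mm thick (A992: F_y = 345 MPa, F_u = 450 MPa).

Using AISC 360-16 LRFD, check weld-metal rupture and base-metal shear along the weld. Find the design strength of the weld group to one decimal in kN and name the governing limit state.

281.9 kN (base-metal shear governs)

Weld metal: throat = 0.707×12 = 8.484 mm, L = 174 mm. φR_n = 0.75 × 0.6 × 480 × 8.484 × 174 = 318.9 kN.
Base metal shear (8 mm plate): yield φR_n = 1.0×0.6×345×8×174 = 288.1 kN; rupture φR_n = 0.75×0.6×450×8×174 = 281.9 kN; take 281.9 kN (rupture).
Governing: min(318.9, 281.9) = 281.9 kN → base-metal shear.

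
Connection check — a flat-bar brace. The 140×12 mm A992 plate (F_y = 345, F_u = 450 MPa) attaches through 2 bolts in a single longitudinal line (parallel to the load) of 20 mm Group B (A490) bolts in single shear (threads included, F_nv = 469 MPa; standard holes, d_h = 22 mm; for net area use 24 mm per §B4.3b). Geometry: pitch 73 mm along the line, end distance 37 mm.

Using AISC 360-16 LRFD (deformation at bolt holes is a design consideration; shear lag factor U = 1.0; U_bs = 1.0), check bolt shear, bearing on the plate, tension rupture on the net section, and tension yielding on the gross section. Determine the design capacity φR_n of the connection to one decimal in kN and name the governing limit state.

Bolt shear: A_b = π(20)²/4 = 314.16 mm². φR_n = 0.75 × 469 × 314.16 × 2 × 1 = 221.0 kN.
Bearing (12 mm plate, F_u = 450 MPa): end bolts L_c = 37 − 22/2 = 26, R_n = min(1.2×26×12×450, 2.4×20×12×450) = 168.48 kN/bolt; interior L_c = 73 − 22 = 51, R_n = 259.2 kN/bolt. φR_n = 0.75 × (1×168.48 + 1×259.2) = 320.8 kN.
Tension rupture (net): A_n = (140 − 1×24)×12 = 1392 mm² (U = 1.0, A_e = A_n). φR_n = 0.75 × 450 × 1392 = 469.8 kN.
Tension yield (gross): A_g = 140×12 = 1680 mm². φR_n = 0.90 × 345 × 1680 = 521.6 kN.
Governing: min(221.0, 320.8, 469.8, 521.6) = 221.0 kN → bolt shear.

221.0 kN (bolt shear governs)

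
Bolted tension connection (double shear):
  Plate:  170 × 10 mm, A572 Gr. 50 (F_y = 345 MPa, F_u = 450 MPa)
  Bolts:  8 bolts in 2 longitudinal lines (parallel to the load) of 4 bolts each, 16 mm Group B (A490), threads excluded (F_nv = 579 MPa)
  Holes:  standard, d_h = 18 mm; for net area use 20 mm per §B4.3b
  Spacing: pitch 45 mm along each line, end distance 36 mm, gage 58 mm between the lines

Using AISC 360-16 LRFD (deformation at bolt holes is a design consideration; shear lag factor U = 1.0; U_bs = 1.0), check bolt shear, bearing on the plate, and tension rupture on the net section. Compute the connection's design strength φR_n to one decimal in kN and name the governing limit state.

438.8 kN (net-section rupture governs)

Bolt shear: A_b = π(16)²/4 = 201.06 mm². φR_n = 0.75 × 579 × 201.06 × 8 × 2 = 1397.0 kN.
Bearing (10 mm plate, F_u = 450 MPa): end bolts L_c = 36 − 18/2 = 27, R_n = min(1.2×27×10×450, 2.4×16×10×450) = 145.8 kN/bolt; interior L_c = 45 − 18 = 27, R_n = 145.8 kN/bolt. φR_n = 0.75 × (2×145.8 + 6×145.8) = 874.8 kN.
Tension rupture (net): A_n = (170 − 2×20)×10 = 1300 mm² (U = 1.0, A_e = A_n). φR_n = 0.75 × 450 × 1300 = 438.8 kN.
Governing: min(1397.0, 874.8, 438.8) = 438.8 kN → net-section rupture.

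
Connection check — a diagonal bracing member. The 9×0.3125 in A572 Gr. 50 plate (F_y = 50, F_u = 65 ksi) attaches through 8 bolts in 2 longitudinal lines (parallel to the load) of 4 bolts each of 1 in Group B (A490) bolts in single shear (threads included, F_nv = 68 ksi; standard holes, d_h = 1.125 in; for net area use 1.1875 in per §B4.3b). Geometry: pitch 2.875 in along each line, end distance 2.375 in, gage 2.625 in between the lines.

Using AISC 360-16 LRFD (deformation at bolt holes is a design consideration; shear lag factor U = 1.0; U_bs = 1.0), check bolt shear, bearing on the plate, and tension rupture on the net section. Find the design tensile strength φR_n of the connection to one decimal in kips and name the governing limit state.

Bolt shear: A_b = π(1)²/4 = 0.7854 in². φR_n = 0.75 × 68 × 0.7854 × 8 × 1 = 320.4 kips.
Bearing (0.3125 in plate, F_u = 65 ksi): end bolts L_c = 2.375 − 1.125/2 = 1.8125, R_n = min(1.2×1.8125×0.3125×65, 2.4×1×0.3125×65) = 44.18 kips/bolt; interior L_c = 2.875 − 1.125 = 1.75, R_n = 42.656 kips/bolt. φR_n = 0.75 × (2×44.18 + 6×42.656) = 258.2 kips.
Tension rupture (net): A_n = (9 − 2×1.1875)×0.3125 = 2.0703 in² (U = 1.0, A_e = A_n). φR_n = 0.75 × 65 × 2.0703 = 100.9 kips.
Governing: min(320.4, 258.2, 100.9) = 100.9 kips → net-section rupture.

100.9 kips (net-section rupture governs)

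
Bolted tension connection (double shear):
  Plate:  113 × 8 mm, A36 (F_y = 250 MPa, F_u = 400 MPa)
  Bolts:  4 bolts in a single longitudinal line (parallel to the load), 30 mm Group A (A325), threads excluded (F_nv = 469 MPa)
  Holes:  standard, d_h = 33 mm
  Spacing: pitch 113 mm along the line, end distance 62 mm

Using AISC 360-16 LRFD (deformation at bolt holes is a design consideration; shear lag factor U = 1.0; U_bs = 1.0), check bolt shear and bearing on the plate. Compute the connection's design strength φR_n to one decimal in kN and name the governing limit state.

649.4 kN (bearing governs)

Bolt shear: A_b = π(30)²/4 = 706.86 mm². φR_n = 0.75 × 469 × 706.86 × 4 × 2 = 1989.1 kN.
Bearing (8 mm plate, F_u = 400 MPa): end bolts L_c = 62 − 33/2 = 45.5, R_n = min(1.2×45.5×8×400, 2.4×30×8×400) = 174.72 kN/bolt; interior L_c = 113 − 33 = 80, R_n = 230.4 kN/bolt. φR_n = 0.75 × (1×174.72 + 3×230.4) = 649.4 kN.
Governing: min(1989.1, 649.4) = 649.4 kN → bearing.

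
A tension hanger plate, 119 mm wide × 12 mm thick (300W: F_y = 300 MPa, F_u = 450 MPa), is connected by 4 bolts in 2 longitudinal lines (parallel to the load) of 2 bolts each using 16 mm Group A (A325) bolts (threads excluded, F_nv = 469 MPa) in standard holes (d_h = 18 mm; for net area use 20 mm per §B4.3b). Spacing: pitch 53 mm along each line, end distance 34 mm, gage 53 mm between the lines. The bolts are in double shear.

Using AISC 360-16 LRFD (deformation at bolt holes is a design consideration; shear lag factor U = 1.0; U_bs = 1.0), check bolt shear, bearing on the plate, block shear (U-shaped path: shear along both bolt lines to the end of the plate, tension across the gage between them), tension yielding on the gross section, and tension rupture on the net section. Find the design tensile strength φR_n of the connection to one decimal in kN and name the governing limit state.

320.0 kN (net-section rupture governs)

Bolt shear: A_b = π(16)²/4 = 201.06 mm². φR_n = 0.75 × 469 × 201.06 × 4 × 2 = 565.8 kN.
Bearing (12 mm plate, F_u = 450 MPa): end bolts L_c = 34 − 18/2 = 25, R_n = min(1.2×25×12×450, 2.4×16×12×450) = 162 kN/bolt; interior L_c = 53 − 18 = 35, R_n = 207.36 kN/bolt. φR_n = 0.75 × (2×162 + 2×207.36) = 554.0 kN.
Block shear: shear path 2×[34+1×53] = 2×87 mm, A_gv = 2088, A_nv = 2×(87 − 1.5×20)×12 = 1368 mm²; tension across gage: (53 − 1×20)×12 = 396 mm². R_n = min(0.6×450×1368, 0.6×300×2088) + 1.0×450×396 = min(369.36, 375.84) + 178.2 = 547.56 kN. φR_n = 0.75 × 547.56 = 410.7 kN.
Tension yield (gross): A_g = 119×12 = 1428 mm². φR_n = 0.90 × 300 × 1428 = 385.6 kN.
Tension rupture (net): A_n = (119 − 2×20)×12 = 948 mm² (U = 1.0, A_e = A_n). φR_n = 0.75 × 450 × 948 = 320.0 kN.
Governing: min(565.8, 554.0, 410.7, 385.6, 320.0) = 320.0 kN → net-section rupture.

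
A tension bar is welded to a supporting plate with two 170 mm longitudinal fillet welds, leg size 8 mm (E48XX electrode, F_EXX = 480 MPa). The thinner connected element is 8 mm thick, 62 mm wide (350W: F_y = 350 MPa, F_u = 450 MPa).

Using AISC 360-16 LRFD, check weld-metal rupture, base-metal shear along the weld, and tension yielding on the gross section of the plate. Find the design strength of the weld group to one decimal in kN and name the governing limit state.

Weld metal: throat = 0.707×8 = 5.656 mm, L = 2×170 = 340 mm. φR_n = 0.75 × 0.6 × 480 × 5.656 × 340 = 415.4 kN.
Base metal shear (8 mm plate): yield φR_n = 1.0×0.6×350×8×340 = 571.2 kN; rupture φR_n = 0.75×0.6×450×8×340 = 550.8 kN; take 550.8 kN (rupture).
Tension yield (gross): A_g = 62×8 = 496 mm². φR_n = 0.90 × 350 × 496 = 156.2 kN.
Governing: min(415.4, 550.8, 156.2) = 156.2 kN → gross-section yield.

156.2 kN (gross-section yield governs)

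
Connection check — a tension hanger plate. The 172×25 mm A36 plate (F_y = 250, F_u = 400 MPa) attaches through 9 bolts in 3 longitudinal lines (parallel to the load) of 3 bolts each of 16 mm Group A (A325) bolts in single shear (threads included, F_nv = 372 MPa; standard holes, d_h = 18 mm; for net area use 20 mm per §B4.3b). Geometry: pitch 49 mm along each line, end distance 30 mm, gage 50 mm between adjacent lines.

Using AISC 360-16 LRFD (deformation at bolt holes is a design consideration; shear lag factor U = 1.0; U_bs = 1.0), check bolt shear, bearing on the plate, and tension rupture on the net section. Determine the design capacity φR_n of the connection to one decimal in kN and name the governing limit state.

Bolt shear: A_b = π(16)²/4 = 201.06 mm². φR_n = 0.75 × 372 × 201.06 × 9 × 1 = 504.9 kN.
Bearing (25 mm plate, F_u = 400 MPa): end bolts L_c = 30 − 18/2 = 21, R_n = min(1.2×21×25×400, 2.4×16×25×400) = 252 kN/bolt; interior L_c = 49 − 18 = 31, R_n = 372 kN/bolt. φR_n = 0.75 × (3×252 + 6×372) = 2241.0 kN.
Tension rupture (net): A_n = (172 − 3×20)×25 = 2800 mm² (U = 1.0, A_e = A_n). φR_n = 0.75 × 400 × 2800 = 840.0 kN.
Governing: min(504.9, 2241.0, 840.0) = 504.9 kN → bolt shear.

504.9 kN (bolt shear governs)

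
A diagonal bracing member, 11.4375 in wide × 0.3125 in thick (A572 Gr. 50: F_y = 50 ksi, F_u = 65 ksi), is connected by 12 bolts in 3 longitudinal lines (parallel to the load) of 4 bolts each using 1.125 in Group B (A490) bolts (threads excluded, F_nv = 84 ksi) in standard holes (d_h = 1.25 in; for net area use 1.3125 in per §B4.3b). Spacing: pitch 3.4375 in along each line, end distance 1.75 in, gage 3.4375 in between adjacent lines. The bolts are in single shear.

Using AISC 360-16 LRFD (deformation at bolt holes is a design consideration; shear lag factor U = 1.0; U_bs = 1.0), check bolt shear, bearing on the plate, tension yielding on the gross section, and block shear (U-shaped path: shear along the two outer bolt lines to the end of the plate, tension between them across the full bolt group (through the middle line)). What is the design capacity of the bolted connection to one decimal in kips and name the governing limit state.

Bolt shear: A_b = π(1.125)²/4 = 0.99402 in². φR_n = 0.75 × 84 × 0.99402 × 12 × 1 = 751.5 kips.
Bearing (0.3125 in plate, F_u = 65 ksi): end bolts L_c = 1.75 − 1.25/2 = 1.125, R_n = min(1.2×1.125×0.3125×65, 2.4×1.125×0.3125×65) = 27.422 kips/bolt; interior L_c = 3.4375 − 1.25 = 2.1875, R_n = 53.32 kips/bolt. φR_n = 0.75 × (3×27.422 + 9×53.32) = 421.6 kips.
Tension yield (gross): A_g = 11.4375×0.3125 = 3.5742 in². φR_n = 0.90 × 50 × 3.5742 = 160.8 kips.
Block shear: shear path 2×[1.75+3×3.4375] = 2×12.0625 in, A_gv = 7.5391, A_nv = 2×(12.0625 − 3.5×1.3125)×0.3125 = 4.668 in²; tension across gage: (6.875 − 2×1.3125)×0.3125 = 1.3281 in². R_n = min(0.6×65×4.668, 0.6×50×7.5391) + 1.0×65×1.3281 = min(182.05, 226.17) + 86.327 = 268.38 kips. φR_n = 0.75 × 268.38 = 201.3 kips.
Governing: min(751.5, 421.6, 160.8, 201.3) = 160.8 kips → gross-section yield.

160.8 kips (gross-section yield governs)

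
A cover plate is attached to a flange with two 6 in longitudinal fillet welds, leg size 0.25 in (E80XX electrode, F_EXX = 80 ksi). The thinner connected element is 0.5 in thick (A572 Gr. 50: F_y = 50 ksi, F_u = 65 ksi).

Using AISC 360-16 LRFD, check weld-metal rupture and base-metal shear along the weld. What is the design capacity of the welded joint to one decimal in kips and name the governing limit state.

Weld metal: throat = 0.707×0.25 = 0.17675 in, L = 2×6 = 12 in. φR_n = 0.75 × 0.6 × 80 × 0.17675 × 12 = 76.4 kips.
Base metal shear (0.5 in plate): yield φR_n = 1.0×0.6×50×0.5×12 = 180.0 kips; rupture φR_n = 0.75×0.6×65×0.5×12 = 175.5 kips; take 175.5 kips (rupture).
Governing: min(76.4, 175.5) = 76.4 kips → weld metal.

76.4 kips (weld metal governs)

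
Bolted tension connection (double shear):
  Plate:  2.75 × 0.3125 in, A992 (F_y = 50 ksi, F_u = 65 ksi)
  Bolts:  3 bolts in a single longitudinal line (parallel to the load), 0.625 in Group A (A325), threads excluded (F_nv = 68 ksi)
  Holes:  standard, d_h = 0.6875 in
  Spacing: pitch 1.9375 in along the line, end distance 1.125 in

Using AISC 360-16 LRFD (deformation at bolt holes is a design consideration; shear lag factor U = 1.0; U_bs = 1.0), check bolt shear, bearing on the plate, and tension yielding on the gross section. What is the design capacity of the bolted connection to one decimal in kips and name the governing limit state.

Bolt shear: A_b = π(0.625)²/4 = 0.3068 in². φR_n = 0.75 × 68 × 0.3068 × 3 × 2 = 93.9 kips.
Bearing (0.3125 in plate, F_u = 65 ksi): end bolts L_c = 1.125 − 0.6875/2 = 0.78125, R_n = min(1.2×0.78125×0.3125×65, 2.4×0.625×0.3125×65) = 19.043 kips/bolt; interior L_c = 1.9375 − 0.6875 = 1.25, R_n = 30.469 kips/bolt. φR_n = 0.75 × (1×19.043 + 2×30.469) = 60.0 kips.
Tension yield (gross): A_g = 2.75×0.3125 = 0.85938 in². φR_n = 0.90 × 50 × 0.85938 = 38.7 kips.
Governing: min(93.9, 60.0, 38.7) = 38.7 kips → gross-section yield.

38.7 kips (gross-section yield governs)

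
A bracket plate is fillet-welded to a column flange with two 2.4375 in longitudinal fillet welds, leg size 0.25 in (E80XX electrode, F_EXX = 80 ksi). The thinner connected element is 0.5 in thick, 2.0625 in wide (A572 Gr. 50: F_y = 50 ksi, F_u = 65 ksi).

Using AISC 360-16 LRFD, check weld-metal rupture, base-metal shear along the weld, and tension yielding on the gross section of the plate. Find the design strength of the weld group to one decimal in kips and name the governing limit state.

Weld metal: throat = 0.707×0.25 = 0.17675 in, L = 2×2.4375 = 4.875 in. φR_n = 0.75 × 0.6 × 80 × 0.17675 × 4.875 = 31.0 kips.
Base metal shear (0.5 in plate): yield φR_n = 1.0×0.6×50×0.5×4.875 = 73.1 kips; rupture φR_n = 0.75×0.6×65×0.5×4.875 = 71.3 kips; take 71.3 kips (rupture).
Tension yield (gross): A_g = 2.0625×0.5 = 1.0313 in². φR_n = 0.90 × 50 × 1.0313 = 46.4 kips.
Governing: min(31.0, 71.3, 46.4) = 31.0 kips → weld metal.

31.0 kips (weld metal governs)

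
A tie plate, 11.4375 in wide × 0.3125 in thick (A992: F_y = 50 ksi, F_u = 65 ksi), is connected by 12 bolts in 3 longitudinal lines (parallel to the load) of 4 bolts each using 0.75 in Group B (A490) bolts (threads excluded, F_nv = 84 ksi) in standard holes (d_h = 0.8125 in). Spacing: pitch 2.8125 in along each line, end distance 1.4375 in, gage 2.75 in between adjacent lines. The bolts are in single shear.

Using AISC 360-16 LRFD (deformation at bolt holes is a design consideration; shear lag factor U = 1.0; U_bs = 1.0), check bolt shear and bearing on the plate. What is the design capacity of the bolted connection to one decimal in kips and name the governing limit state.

303.4 kips (bearing governs)

Bolt shear: A_b = π(0.75)²/4 = 0.44179 in². φR_n = 0.75 × 84 × 0.44179 × 12 × 1 = 334.0 kips.
Bearing (0.3125 in plate, F_u = 65 ksi): end bolts L_c = 1.4375 − 0.8125/2 = 1.03125, R_n = min(1.2×1.03125×0.3125×65, 2.4×0.75×0.3125×65) = 25.137 kips/bolt; interior L_c = 2.8125 − 0.8125 = 2, R_n = 36.563 kips/bolt. φR_n = 0.75 × (3×25.137 + 9×36.563) = 303.4 kips.
Governing: min(334.0, 303.4) = 303.4 kips → bearing.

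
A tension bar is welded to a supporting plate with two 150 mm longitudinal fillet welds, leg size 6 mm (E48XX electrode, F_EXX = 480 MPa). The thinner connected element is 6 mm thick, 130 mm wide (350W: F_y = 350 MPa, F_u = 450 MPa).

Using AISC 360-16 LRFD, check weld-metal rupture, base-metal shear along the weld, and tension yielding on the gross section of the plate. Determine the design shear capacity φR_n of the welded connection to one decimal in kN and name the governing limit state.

245.7 kN (gross-section yield governs)

Weld metal: throat = 0.707×6 = 4.242 mm, L = 2×150 = 300 mm. φR_n = 0.75 × 0.6 × 480 × 4.242 × 300 = 274.9 kN.
Base metal shear (6 mm plate): yield φR_n = 1.0×0.6×350×6×300 = 378.0 kN; rupture φR_n = 0.75×0.6×450×6×300 = 364.5 kN; take 364.5 kN (rupture).
Tension yield (gross): A_g = 130×6 = 780 mm². φR_n = 0.90 × 350 × 780 = 245.7 kN.
Governing: min(274.9, 364.5, 245.7) = 245.7 kN → gross-section yield.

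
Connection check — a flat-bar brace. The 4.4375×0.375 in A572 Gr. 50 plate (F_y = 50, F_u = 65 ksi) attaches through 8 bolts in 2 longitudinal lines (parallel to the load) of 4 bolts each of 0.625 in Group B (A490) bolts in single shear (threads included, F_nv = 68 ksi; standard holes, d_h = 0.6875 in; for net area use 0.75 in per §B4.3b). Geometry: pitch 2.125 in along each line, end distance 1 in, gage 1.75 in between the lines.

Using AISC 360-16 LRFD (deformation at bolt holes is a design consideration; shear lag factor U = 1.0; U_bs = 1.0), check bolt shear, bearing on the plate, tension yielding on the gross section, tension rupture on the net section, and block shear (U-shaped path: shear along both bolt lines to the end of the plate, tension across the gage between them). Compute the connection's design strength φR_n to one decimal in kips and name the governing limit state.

Bolt shear: A_b = π(0.625)²/4 = 0.3068 in². φR_n = 0.75 × 68 × 0.3068 × 8 × 1 = 125.2 kips.
Bearing (0.375 in plate, F_u = 65 ksi): end bolts L_c = 1 − 0.6875/2 = 0.65625, R_n = min(1.2×0.65625×0.375×65, 2.4×0.625×0.375×65) = 19.195 kips/bolt; interior L_c = 2.125 − 0.6875 = 1.4375, R_n = 36.563 kips/bolt. φR_n = 0.75 × (2×19.195 + 6×36.563) = 193.3 kips.
Tension yield (gross): A_g = 4.4375×0.375 = 1.6641 in². φR_n = 0.90 × 50 × 1.6641 = 74.9 kips.
Tension rupture (net): A_n = (4.4375 − 2×0.75)×0.375 = 1.1016 in² (U = 1.0, A_e = A_n). φR_n = 0.75 × 65 × 1.1016 = 53.7 kips.
Block shear: shear path 2×[1+3×2.125] = 2×7.375 in, A_gv = 5.5313, A_nv = 2×(7.375 − 3.5×0.75)×0.375 = 3.5625 in²; tension across gage: (1.75 − 1×0.75)×0.375 = 0.375 in². R_n = min(0.6×65×3.5625, 0.6×50×5.5313) + 1.0×65×0.375 = min(138.94, 165.94) + 24.375 = 163.32 kips. φR_n = 0.75 × 163.32 = 122.5 kips.
Governing: min(125.2, 193.3, 74.9, 53.7, 122.5) = 53.7 kips → net-section rupture.

53.7 kips (net-section rupture governs)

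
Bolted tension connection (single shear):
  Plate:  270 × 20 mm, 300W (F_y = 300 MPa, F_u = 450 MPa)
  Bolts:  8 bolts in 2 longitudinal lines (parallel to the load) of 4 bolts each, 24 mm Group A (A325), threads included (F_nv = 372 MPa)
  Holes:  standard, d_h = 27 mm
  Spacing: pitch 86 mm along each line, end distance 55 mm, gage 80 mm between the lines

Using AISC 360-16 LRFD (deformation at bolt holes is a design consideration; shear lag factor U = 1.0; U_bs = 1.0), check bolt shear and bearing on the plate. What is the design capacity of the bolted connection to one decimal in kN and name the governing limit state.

Bolt shear: A_b = π(24)²/4 = 452.39 mm². φR_n = 0.75 × 372 × 452.39 × 8 × 1 = 1009.7 kN.
Bearing (20 mm plate, F_u = 450 MPa): end bolts L_c = 55 − 27/2 = 41.5, R_n = min(1.2×41.5×20×450, 2.4×24×20×450) = 448.2 kN/bolt; interior L_c = 86 − 27 = 59, R_n = 518.4 kN/bolt. φR_n = 0.75 × (2×448.2 + 6×518.4) = 3005.1 kN.
Governing: min(1009.7, 3005.1) = 1009.7 kN → bolt shear.

1009.7 kN (bolt shear governs)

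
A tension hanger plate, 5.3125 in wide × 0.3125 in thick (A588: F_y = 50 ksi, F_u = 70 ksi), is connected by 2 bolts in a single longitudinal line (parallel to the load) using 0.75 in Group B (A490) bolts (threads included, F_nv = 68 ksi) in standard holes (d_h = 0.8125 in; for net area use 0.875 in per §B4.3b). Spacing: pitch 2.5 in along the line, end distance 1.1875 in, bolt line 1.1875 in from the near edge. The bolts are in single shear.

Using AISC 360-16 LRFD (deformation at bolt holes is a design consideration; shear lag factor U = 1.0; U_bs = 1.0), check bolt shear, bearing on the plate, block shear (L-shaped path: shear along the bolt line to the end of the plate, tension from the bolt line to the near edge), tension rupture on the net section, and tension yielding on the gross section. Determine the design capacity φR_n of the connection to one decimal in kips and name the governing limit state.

35.7 kips (block shear governs)

Bolt shear: A_b = π(0.75)²/4 = 0.44179 in². φR_n = 0.75 × 68 × 0.44179 × 2 × 1 = 45.1 kips.
Bearing (0.3125 in plate, F_u = 70 ksi): end bolts L_c = 1.1875 − 0.8125/2 = 0.78125, R_n = min(1.2×0.78125×0.3125×70, 2.4×0.75×0.3125×70) = 20.508 kips/bolt; interior L_c = 2.5 − 0.8125 = 1.6875, R_n = 39.375 kips/bolt. φR_n = 0.75 × (1×20.508 + 1×39.375) = 44.9 kips.
Block shear: shear path 1×[1.1875+1×2.5] = 1×3.6875 in, A_gv = 1.1523, A_nv = 1×(3.6875 − 1.5×0.875)×0.3125 = 0.74219 in²; tension to near edge: (1.1875 − 0.5×0.875)×0.3125 = 0.23438 in². R_n = min(0.6×70×0.74219, 0.6×50×1.1523) + 1.0×70×0.23438 = min(31.172, 34.569) + 16.407 = 47.579 kips. φR_n = 0.75 × 47.579 = 35.7 kips.
Tension rupture (net): A_n = (5.3125 − 1×0.875)×0.3125 = 1.3867 in² (U = 1.0, A_e = A_n). φR_n = 0.75 × 70 × 1.3867 = 72.8 kips.
Tension yield (gross): A_g = 5.3125×0.3125 = 1.6602 in². φR_n = 0.90 × 50 × 1.6602 = 74.7 kips.
Governing: min(45.1, 44.9, 35.7, 72.8, 74.7) = 35.7 kips → block shear.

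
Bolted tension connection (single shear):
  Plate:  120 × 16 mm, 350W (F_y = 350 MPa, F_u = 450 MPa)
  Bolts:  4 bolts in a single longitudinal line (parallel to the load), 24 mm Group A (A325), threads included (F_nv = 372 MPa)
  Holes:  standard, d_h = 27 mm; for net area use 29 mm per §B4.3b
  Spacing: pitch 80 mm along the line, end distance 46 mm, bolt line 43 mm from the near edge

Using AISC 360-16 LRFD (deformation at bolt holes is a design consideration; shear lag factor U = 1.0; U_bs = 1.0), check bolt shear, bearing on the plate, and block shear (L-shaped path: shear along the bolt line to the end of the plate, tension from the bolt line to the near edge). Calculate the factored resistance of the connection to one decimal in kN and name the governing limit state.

504.9 kN (bolt shear governs)

Bolt shear: A_b = π(24)²/4 = 452.39 mm². φR_n = 0.75 × 372 × 452.39 × 4 × 1 = 504.9 kN.
Bearing (16 mm plate, F_u = 450 MPa): end bolts L_c = 46 − 27/2 = 32.5, R_n = min(1.2×32.5×16×450, 2.4×24×16×450) = 280.8 kN/bolt; interior L_c = 80 − 27 = 53, R_n = 414.72 kN/bolt. φR_n = 0.75 × (1×280.8 + 3×414.72) = 1143.7 kN.
Block shear: shear path 1×[46+3×80] = 1×286 mm, A_gv = 4576, A_nv = 1×(286 − 3.5×29)×16 = 2952 mm²; tension to near edge: (43 − 0.5×29)×16 = 456 mm². R_n = min(0.6×450×2952, 0.6×350×4576) + 1.0×450×456 = min(797.04, 960.96) + 205.2 = 1002.2 kN. φR_n = 0.75 × 1002.2 = 751.7 kN.
Governing: min(504.9, 1143.7, 751.7) = 504.9 kN → bolt shear.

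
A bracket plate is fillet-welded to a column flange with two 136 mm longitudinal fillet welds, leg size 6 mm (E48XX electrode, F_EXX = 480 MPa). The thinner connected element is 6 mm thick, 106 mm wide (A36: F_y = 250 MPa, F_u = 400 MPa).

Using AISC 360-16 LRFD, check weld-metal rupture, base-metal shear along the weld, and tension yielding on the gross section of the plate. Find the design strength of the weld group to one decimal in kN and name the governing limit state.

Weld metal: throat = 0.707×6 = 4.242 mm, L = 2×136 = 272 mm. φR_n = 0.75 × 0.6 × 480 × 4.242 × 272 = 249.2 kN.
Base metal shear (6 mm plate): yield φR_n = 1.0×0.6×250×6×272 = 244.8 kN; rupture φR_n = 0.75×0.6×400×6×272 = 293.8 kN; take 244.8 kN (yield).
Tension yield (gross): A_g = 106×6 = 636 mm². φR_n = 0.90 × 250 × 636 = 143.1 kN.
Governing: min(249.2, 244.8, 143.1) = 143.1 kN → gross-section yield.

143.1 kN (gross-section yield governs)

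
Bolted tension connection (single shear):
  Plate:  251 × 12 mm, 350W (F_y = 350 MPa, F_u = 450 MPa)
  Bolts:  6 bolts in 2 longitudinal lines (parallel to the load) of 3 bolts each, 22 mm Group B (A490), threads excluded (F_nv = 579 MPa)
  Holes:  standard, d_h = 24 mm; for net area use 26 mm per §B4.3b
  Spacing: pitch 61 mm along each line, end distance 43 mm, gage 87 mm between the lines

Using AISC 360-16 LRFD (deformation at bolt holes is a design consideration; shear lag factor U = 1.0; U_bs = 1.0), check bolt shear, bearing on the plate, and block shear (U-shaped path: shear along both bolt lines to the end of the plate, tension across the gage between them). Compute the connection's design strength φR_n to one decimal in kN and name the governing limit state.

Bolt shear: A_b = π(22)²/4 = 380.13 mm². φR_n = 0.75 × 579 × 380.13 × 6 × 1 = 990.4 kN.
Bearing (12 mm plate, F_u = 450 MPa): end bolts L_c = 43 − 24/2 = 31, R_n = min(1.2×31×12×450, 2.4×22×12×450) = 200.88 kN/bolt; interior L_c = 61 − 24 = 37, R_n = 239.76 kN/bolt. φR_n = 0.75 × (2×200.88 + 4×239.76) = 1020.6 kN.
Block shear: shear path 2×[43+2×61] = 2×165 mm, A_gv = 3960, A_nv = 2×(165 − 2.5×26)×12 = 2400 mm²; tension across gage: (87 − 1×26)×12 = 732 mm². R_n = min(0.6×450×2400, 0.6×350×3960) + 1.0×450×732 = min(648, 831.6) + 329.4 = 977.4 kN. φR_n = 0.75 × 977.4 = 733.1 kN.
Governing: min(990.4, 1020.6, 733.1) = 733.1 kN → block shear.

733.1 kN (block shear governs)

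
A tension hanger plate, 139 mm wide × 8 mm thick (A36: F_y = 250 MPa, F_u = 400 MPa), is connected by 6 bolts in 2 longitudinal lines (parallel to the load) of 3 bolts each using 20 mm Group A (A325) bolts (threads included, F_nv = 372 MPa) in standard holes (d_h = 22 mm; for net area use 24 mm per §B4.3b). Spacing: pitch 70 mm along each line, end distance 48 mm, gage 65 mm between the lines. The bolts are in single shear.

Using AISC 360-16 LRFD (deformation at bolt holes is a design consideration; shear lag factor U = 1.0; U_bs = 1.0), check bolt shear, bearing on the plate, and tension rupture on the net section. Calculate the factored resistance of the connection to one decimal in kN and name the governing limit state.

218.4 kN (net-section rupture governs)

Bolt shear: A_b = π(20)²/4 = 314.16 mm². φR_n = 0.75 × 372 × 314.16 × 6 × 1 = 525.9 kN.
Bearing (8 mm plate, F_u = 400 MPa): end bolts L_c = 48 − 22/2 = 37, R_n = min(1.2×37×8×400, 2.4×20×8×400) = 142.08 kN/bolt; interior L_c = 70 − 22 = 48, R_n = 153.6 kN/bolt. φR_n = 0.75 × (2×142.08 + 4×153.6) = 673.9 kN.
Tension rupture (net): A_n = (139 − 2×24)×8 = 728 mm² (U = 1.0, A_e = A_n). φR_n = 0.75 × 400 × 728 = 218.4 kN.
Governing: min(525.9, 673.9, 218.4) = 218.4 kN → net-section rupture.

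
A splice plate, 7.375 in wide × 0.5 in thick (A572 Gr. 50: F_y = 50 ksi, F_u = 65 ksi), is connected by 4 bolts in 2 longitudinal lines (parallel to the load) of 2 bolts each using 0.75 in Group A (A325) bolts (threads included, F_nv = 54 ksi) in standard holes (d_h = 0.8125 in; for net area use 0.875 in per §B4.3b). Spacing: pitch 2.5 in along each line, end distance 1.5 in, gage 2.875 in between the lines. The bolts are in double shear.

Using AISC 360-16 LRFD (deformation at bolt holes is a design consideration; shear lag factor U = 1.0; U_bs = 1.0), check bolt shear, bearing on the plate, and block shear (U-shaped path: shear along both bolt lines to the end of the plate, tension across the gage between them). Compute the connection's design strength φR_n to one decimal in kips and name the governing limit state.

Bolt shear: A_b = π(0.75)²/4 = 0.44179 in². φR_n = 0.75 × 54 × 0.44179 × 4 × 2 = 143.1 kips.
Bearing (0.5 in plate, F_u = 65 ksi): end bolts L_c = 1.5 − 0.8125/2 = 1.09375, R_n = min(1.2×1.09375×0.5×65, 2.4×0.75×0.5×65) = 42.656 kips/bolt; interior L_c = 2.5 − 0.8125 = 1.6875, R_n = 58.5 kips/bolt. φR_n = 0.75 × (2×42.656 + 2×58.5) = 151.7 kips.
Block shear: shear path 2×[1.5+1×2.5] = 2×4 in, A_gv = 4, A_nv = 2×(4 − 1.5×0.875)×0.5 = 2.6875 in²; tension across gage: (2.875 − 1×0.875)×0.5 = 1 in². R_n = min(0.6×65×2.6875, 0.6×50×4) + 1.0×65×1 = min(104.81, 120) + 65 = 169.81 kips. φR_n = 0.75 × 169.81 = 127.4 kips.
Governing: min(143.1, 151.7, 127.4) = 127.4 kips → block shear.

127.4 kips (block shear governs)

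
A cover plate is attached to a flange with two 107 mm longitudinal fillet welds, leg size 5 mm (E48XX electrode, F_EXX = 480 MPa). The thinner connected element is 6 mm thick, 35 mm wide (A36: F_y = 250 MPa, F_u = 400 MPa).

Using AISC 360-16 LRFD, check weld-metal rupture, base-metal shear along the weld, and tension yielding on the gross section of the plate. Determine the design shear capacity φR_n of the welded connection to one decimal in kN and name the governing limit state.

Weld metal: throat = 0.707×5 = 3.535 mm, L = 2×107 = 214 mm. φR_n = 0.75 × 0.6 × 480 × 3.535 × 214 = 163.4 kN.
Base metal shear (6 mm plate): yield φR_n = 1.0×0.6×250×6×214 = 192.6 kN; rupture φR_n = 0.75×0.6×400×6×214 = 231.1 kN; take 192.6 kN (yield).
Tension yield (gross): A_g = 35×6 = 210 mm². φR_n = 0.90 × 250 × 210 = 47.3 kN.
Governing: min(163.4, 192.6, 47.3) = 47.3 kN → gross-section yield.

47.3 kN (gross-section yield governs)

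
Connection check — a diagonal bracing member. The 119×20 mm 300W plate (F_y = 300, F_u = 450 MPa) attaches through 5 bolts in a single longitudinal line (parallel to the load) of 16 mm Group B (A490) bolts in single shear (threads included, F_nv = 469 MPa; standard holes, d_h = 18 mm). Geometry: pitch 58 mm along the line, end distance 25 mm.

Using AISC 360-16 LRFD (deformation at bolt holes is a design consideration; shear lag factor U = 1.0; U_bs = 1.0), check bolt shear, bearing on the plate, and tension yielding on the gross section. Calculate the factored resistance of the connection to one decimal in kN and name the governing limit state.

353.6 kN (bolt shear governs)

Bolt shear: A_b = π(16)²/4 = 201.06 mm². φR_n = 0.75 × 469 × 201.06 × 5 × 1 = 353.6 kN.
Bearing (20 mm plate, F_u = 450 MPa): end bolts L_c = 25 − 18/2 = 16, R_n = min(1.2×16×20×450, 2.4×16×20×450) = 172.8 kN/bolt; interior L_c = 58 − 18 = 40, R_n = 345.6 kN/bolt. φR_n = 0.75 × (1×172.8 + 4×345.6) = 1166.4 kN.
Tension yield (gross): A_g = 119×20 = 2380 mm². φR_n = 0.90 × 300 × 2380 = 642.6 kN.
Governing: min(353.6, 1166.4, 642.6) = 353.6 kN → bolt shear.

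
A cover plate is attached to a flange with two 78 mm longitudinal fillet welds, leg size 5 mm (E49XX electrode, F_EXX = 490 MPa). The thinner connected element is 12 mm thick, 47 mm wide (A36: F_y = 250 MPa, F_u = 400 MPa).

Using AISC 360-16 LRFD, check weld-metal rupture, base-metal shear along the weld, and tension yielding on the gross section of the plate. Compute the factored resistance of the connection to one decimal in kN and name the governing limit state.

Weld metal: throat = 0.707×5 = 3.535 mm, L = 2×78 = 156 mm. φR_n = 0.75 × 0.6 × 490 × 3.535 × 156 = 121.6 kN.
Base metal shear (12 mm plate): yield φR_n = 1.0×0.6×250×12×156 = 280.8 kN; rupture φR_n = 0.75×0.6×400×12×156 = 337.0 kN; take 280.8 kN (yield).
Tension yield (gross): A_g = 47×12 = 564 mm². φR_n = 0.90 × 250 × 564 = 126.9 kN.
Governing: min(121.6, 280.8, 126.9) = 121.6 kN → weld metal.

121.6 kN (weld metal governs)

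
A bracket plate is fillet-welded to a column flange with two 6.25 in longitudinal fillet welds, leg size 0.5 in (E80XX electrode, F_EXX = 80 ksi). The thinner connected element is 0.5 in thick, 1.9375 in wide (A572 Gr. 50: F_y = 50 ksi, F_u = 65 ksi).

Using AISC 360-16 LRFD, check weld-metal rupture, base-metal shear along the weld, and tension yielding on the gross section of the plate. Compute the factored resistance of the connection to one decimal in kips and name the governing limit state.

43.6 kips (gross-section yield governs)

Weld metal: throat = 0.707×0.5 = 0.3535 in, L = 2×6.25 = 12.5 in. φR_n = 0.75 × 0.6 × 80 × 0.3535 × 12.5 = 159.1 kips.
Base metal shear (0.5 in plate): yield φR_n = 1.0×0.6×50×0.5×12.5 = 187.5 kips; rupture φR_n = 0.75×0.6×65×0.5×12.5 = 182.8 kips; take 182.8 kips (rupture).
Tension yield (gross): A_g = 1.9375×0.5 = 0.96875 in². φR_n = 0.90 × 50 × 0.96875 = 43.6 kips.
Governing: min(159.1, 182.8, 43.6) = 43.6 kips → gross-section yield.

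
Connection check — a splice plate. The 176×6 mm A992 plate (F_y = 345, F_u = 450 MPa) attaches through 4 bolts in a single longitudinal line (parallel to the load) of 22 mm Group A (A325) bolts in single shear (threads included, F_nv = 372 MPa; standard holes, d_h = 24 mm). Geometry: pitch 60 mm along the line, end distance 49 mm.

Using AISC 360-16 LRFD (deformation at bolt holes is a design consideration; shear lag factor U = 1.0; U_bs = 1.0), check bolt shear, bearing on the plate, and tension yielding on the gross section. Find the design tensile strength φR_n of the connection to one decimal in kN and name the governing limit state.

327.9 kN (gross-section yield governs)

Bolt shear: A_b = π(22)²/4 = 380.13 mm². φR_n = 0.75 × 372 × 380.13 × 4 × 1 = 424.2 kN.
Bearing (6 mm plate, F_u = 450 MPa): end bolts L_c = 49 − 24/2 = 37, R_n = min(1.2×37×6×450, 2.4×22×6×450) = 119.88 kN/bolt; interior L_c = 60 − 24 = 36, R_n = 116.64 kN/bolt. φR_n = 0.75 × (1×119.88 + 3×116.64) = 352.4 kN.
Tension yield (gross): A_g = 176×6 = 1056 mm². φR_n = 0.90 × 345 × 1056 = 327.9 kN.
Governing: min(424.2, 352.4, 327.9) = 327.9 kN → gross-section yield.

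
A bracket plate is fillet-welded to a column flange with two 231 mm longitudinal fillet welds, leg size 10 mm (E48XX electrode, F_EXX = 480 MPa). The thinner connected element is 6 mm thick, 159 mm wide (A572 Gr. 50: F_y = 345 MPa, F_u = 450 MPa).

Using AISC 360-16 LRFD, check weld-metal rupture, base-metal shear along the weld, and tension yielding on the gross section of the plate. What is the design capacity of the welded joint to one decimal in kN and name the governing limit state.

Weld metal: throat = 0.707×10 = 7.07 mm, L = 2×231 = 462 mm. φR_n = 0.75 × 0.6 × 480 × 7.07 × 462 = 705.5 kN.
Base metal shear (6 mm plate): yield φR_n = 1.0×0.6×345×6×462 = 573.8 kN; rupture φR_n = 0.75×0.6×450×6×462 = 561.3 kN; take 561.3 kN (rupture).
Tension yield (gross): A_g = 159×6 = 954 mm². φR_n = 0.90 × 345 × 954 = 296.2 kN.
Governing: min(705.5, 561.3, 296.2) = 296.2 kN → gross-section yield.

296.2 kN (gross-section yield governs)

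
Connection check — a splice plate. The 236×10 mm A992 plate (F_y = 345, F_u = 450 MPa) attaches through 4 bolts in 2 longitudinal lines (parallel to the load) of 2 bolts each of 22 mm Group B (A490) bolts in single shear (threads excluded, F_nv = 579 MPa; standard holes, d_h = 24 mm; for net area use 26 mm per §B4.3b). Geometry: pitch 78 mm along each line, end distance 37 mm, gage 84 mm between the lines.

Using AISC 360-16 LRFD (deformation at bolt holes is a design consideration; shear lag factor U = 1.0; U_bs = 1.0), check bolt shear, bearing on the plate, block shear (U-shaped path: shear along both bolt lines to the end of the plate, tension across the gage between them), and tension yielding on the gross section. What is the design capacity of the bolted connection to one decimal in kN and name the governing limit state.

503.6 kN (block shear governs)

Bolt shear: A_b = π(22)²/4 = 380.13 mm². φR_n = 0.75 × 579 × 380.13 × 4 × 1 = 660.3 kN.
Bearing (10 mm plate, F_u = 450 MPa): end bolts L_c = 37 − 24/2 = 25, R_n = min(1.2×25×10×450, 2.4×22×10×450) = 135 kN/bolt; interior L_c = 78 − 24 = 54, R_n = 237.6 kN/bolt. φR_n = 0.75 × (2×135 + 2×237.6) = 558.9 kN.
Block shear: shear path 2×[37+1×78] = 2×115 mm, A_gv = 2300, A_nv = 2×(115 − 1.5×26)×10 = 1520 mm²; tension across gage: (84 − 1×26)×10 = 580 mm². R_n = min(0.6×450×1520, 0.6×345×2300) + 1.0×450×580 = min(410.4, 476.1) + 261 = 671.4 kN. φR_n = 0.75 × 671.4 = 503.6 kN.
Tension yield (gross): A_g = 236×10 = 2360 mm². φR_n = 0.90 × 345 × 2360 = 732.8 kN.
Governing: min(660.3, 558.9, 503.6, 732.8) = 503.6 kN → block shear.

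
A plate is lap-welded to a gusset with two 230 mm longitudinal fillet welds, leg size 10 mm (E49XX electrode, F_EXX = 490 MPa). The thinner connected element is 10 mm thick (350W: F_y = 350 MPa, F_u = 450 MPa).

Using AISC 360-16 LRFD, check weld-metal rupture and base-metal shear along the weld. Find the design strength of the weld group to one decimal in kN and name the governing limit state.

Weld metal: throat = 0.707×10 = 7.07 mm, L = 2×230 = 460 mm. φR_n = 0.75 × 0.6 × 490 × 7.07 × 460 = 717.1 kN.
Base metal shear (10 mm plate): yield φR_n = 1.0×0.6×350×10×460 = 966.0 kN; rupture φR_n = 0.75×0.6×450×10×460 = 931.5 kN; take 931.5 kN (rupture).
Governing: min(717.1, 931.5) = 717.1 kN → weld metal.

717.1 kN (weld metal governs)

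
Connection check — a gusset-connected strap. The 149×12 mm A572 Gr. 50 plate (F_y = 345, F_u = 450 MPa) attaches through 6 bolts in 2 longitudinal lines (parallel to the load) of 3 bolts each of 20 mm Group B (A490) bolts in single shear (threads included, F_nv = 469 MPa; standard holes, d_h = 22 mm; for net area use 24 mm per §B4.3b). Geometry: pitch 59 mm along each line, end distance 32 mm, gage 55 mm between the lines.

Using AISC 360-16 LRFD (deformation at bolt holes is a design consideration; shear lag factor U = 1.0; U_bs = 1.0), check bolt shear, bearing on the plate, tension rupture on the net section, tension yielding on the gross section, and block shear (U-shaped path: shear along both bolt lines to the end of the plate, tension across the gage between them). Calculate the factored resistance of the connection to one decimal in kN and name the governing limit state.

409.1 kN (net-section rupture governs)

Bolt shear: A_b = π(20)²/4 = 314.16 mm². φR_n = 0.75 × 469 × 314.16 × 6 × 1 = 663.0 kN.
Bearing (12 mm plate, F_u = 450 MPa): end bolts L_c = 32 − 22/2 = 21, R_n = min(1.2×21×12×450, 2.4×20×12×450) = 136.08 kN/bolt; interior L_c = 59 − 22 = 37, R_n = 239.76 kN/bolt. φR_n = 0.75 × (2×136.08 + 4×239.76) = 923.4 kN.
Tension rupture (net): A_n = (149 − 2×24)×12 = 1212 mm² (U = 1.0, A_e = A_n). φR_n = 0.75 × 450 × 1212 = 409.1 kN.
Tension yield (gross): A_g = 149×12 = 1788 mm². φR_n = 0.90 × 345 × 1788 = 555.2 kN.
Block shear: shear path 2×[32+2×59] = 2×150 mm, A_gv = 3600, A_nv = 2×(150 − 2.5×24)×12 = 2160 mm²; tension across gage: (55 − 1×24)×12 = 372 mm². R_n = min(0.6×450×2160, 0.6×345×3600) + 1.0×450×372 = min(583.2, 745.2) + 167.4 = 750.6 kN. φR_n = 0.75 × 750.6 = 563.0 kN.
Governing: min(663.0, 923.4, 409.1, 555.2, 563.0) = 409.1 kN → net-section rupture.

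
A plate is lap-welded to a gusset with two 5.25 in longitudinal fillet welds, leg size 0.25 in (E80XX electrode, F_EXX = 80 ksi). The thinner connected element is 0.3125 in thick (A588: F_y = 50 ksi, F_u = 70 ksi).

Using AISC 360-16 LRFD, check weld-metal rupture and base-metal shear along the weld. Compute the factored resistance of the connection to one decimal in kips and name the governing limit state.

66.8 kips (weld metal governs)

Weld metal: throat = 0.707×0.25 = 0.17675 in, L = 2×5.25 = 10.5 in. φR_n = 0.75 × 0.6 × 80 × 0.17675 × 10.5 = 66.8 kips.
Base metal shear (0.3125 in plate): yield φR_n = 1.0×0.6×50×0.3125×10.5 = 98.4 kips; rupture φR_n = 0.75×0.6×70×0.3125×10.5 = 103.4 kips; take 98.4 kips (yield).
Governing: min(66.8, 98.4) = 66.8 kips → weld metal.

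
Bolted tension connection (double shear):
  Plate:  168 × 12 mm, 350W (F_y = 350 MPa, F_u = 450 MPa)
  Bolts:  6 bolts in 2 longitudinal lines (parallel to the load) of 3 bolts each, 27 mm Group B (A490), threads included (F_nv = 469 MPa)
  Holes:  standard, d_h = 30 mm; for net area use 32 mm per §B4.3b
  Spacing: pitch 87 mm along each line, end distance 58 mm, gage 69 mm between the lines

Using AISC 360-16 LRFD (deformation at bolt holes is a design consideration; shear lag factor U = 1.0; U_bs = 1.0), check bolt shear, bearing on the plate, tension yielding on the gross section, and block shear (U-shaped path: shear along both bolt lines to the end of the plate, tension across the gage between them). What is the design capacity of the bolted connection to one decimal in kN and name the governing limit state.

635.0 kN (gross-section yield governs)

Bolt shear: A_b = π(27)²/4 = 572.56 mm². φR_n = 0.75 × 469 × 572.56 × 6 × 2 = 2416.8 kN.
Bearing (12 mm plate, F_u = 450 MPa): end bolts L_c = 58 − 30/2 = 43, R_n = min(1.2×43×12×450, 2.4×27×12×450) = 278.64 kN/bolt; interior L_c = 87 − 30 = 57, R_n = 349.92 kN/bolt. φR_n = 0.75 × (2×278.64 + 4×349.92) = 1467.7 kN.
Tension yield (gross): A_g = 168×12 = 2016 mm². φR_n = 0.90 × 350 × 2016 = 635.0 kN.
Block shear: shear path 2×[58+2×87] = 2×232 mm, A_gv = 5568, A_nv = 2×(232 − 2.5×32)×12 = 3648 mm²; tension across gage: (69 − 1×32)×12 = 444 mm². R_n = min(0.6×450×3648, 0.6×350×5568) + 1.0×450×444 = min(984.96, 1169.3) + 199.8 = 1184.8 kN. φR_n = 0.75 × 1184.8 = 888.6 kN.
Governing: min(2416.8, 1467.7, 635.0, 888.6) = 635.0 kN → gross-section yield.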